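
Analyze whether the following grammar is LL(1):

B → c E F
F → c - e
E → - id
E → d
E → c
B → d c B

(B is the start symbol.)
Yes, the grammar is LL(1).

A grammar is LL(1) if for each non-terminal N with multiple productions, the predict sets of those productions are pairwise disjoint, where PREDICT(N → α) = (FIRST(α) \ {ε}) ∪ (FOLLOW(N) if α ⇒* ε).

For B:
  PREDICT(B → c E F) = { 'c' }
  PREDICT(B → d c B) = { 'd' }
For E:
  PREDICT(E → '-' id) = { '-' }
  PREDICT(E → d) = { 'd' }
  PREDICT(E → c) = { 'c' }
F has a single production, so nothing to check there.

All predict sets are disjoint. The grammar IS LL(1).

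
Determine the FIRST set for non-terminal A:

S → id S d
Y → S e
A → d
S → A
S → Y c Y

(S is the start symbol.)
{ 'd' }

To compute FIRST(A), examine every production with A on the left-hand side, reading each right-hand side left to right until a non-nullable symbol is reached.

From A → d:
  - d is a terminal: add 'd' and stop

Collecting: FIRST(A) = { 'd' }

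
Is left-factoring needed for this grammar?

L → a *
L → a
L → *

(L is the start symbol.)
Left-factoring is needed when two productions for the same non-terminal
share a common prefix on the right-hand side.

Productions for L:
  L → a *
  L → a
  L → *

Found common prefix 'a' in productions for L

Answer: Yes, L has productions with common prefix 'a'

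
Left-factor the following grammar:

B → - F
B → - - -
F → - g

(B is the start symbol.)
B → - B'
B' → F
B' → - -
F → - g

Left-factoring transforms A → αβ₁ | αβ₂ into A → αA' and A' → β₁ | β₂
(α is the longest common prefix among the alternatives). Repeat until
no nonterminal has two alternatives with a common prefix.

Round 1: B has alternatives sharing prefix '-'. Introduce B': B → - B'
  Add: B' → F
  Add: B' → - -

No remaining common prefixes — done.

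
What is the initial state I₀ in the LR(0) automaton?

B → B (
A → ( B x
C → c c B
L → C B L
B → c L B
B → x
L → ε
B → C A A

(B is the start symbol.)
{ [B → . B (], [B → . C A A], [B → . c L B], [B → . x], [B' → . B], [C → . c c B] }

First, augment the grammar with B' → B
I₀ = CLOSURE({ [B' → . B] }):
  [B' → . B] has the dot before B: add [B → . B (], [B → . c L B], [B → . x], [B → . C A A]
  [B → . C A A] has the dot before C: add [C → . c c B]
No further items can be added.

I₀ = { [B → . B (], [B → . C A A], [B → . c L B], [B → . x], [B' → . B], [C → . c c B] }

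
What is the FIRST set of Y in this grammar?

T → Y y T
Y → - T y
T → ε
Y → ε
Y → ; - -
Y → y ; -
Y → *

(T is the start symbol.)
{ '*', '-', ';', 'y', ε }

From Y → - T y:
  - '-' is a terminal: add '-' and stop
From Y → ε:
  - ε-production, so ε ∈ FIRST(Y)
From Y → ; - -:
  - ';' is a terminal: add ';' and stop
From Y → y ; -:
  - y is a terminal: add 'y' and stop
From Y → *:
  - '*' is a terminal: add '*' and stop

Collecting: FIRST(Y) = { '*', '-', ';', 'y', ε }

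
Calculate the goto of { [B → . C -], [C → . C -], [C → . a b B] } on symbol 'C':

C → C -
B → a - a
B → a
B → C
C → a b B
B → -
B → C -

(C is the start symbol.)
GOTO(I, 'C') = CLOSURE({ [A → αX.β] : [A → α.Xβ] ∈ I, X = 'C' })

Items with dot before 'C', with the dot advanced:
  [B → . C -] → [B → C . -]
  [C → . C -] → [C → C . -]
Closure adds nothing (no advanced item has the dot before a non-terminal).

GOTO = { [B → C . -], [C → C . -] }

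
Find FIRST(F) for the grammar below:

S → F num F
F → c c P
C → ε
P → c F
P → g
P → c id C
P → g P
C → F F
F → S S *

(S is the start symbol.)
FIRST sets of the other non-terminals involved (by the same procedure, iterated to a fixed point):
  FIRST(S) = { 'c' }

From F → c c P:
  - c is a terminal: add 'c' and stop
From F → S S *:
  - S is a non-terminal: add FIRST(S) \ {ε} = { 'c' }
    S is not nullable, so stop

Collecting: FIRST(F) = { 'c' }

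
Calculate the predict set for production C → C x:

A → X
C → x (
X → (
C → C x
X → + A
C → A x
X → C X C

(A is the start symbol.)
{ '(', '+', 'x' }

PREDICT(C → C x) = (FIRST(RHS) \ {ε}) ∪ (FOLLOW(C) if ε ∈ FIRST(RHS), i.e. RHS ⇒* ε)
FIRST(C) = { '(', '+', 'x' }
FIRST(C x) = { '(', '+', 'x' }
ε ∉ FIRST(C x), so FOLLOW(C) is not added.
PREDICT(C → C x) = { '(', '+', 'x' }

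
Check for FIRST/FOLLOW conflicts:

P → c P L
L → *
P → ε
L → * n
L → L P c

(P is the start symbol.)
A FIRST/FOLLOW conflict occurs when a non-terminal N has a nullable alternative N → β (β ⇒* ε) and another alternative N → α with FIRST(α) ∩ FOLLOW(N) ≠ ∅: on such a lookahead the parser cannot decide between expanding α and letting N vanish via β.

Nullable non-terminals: P.

P: nullable alternative(s) P → ε; FOLLOW(P) = { $, '*', 'c' }
  P → c P L: FIRST \ {ε} = { 'c' } — overlaps FOLLOW(P) on { 'c' }: CONFLICT
  P → ε: FIRST \ {ε} = { } — this is the only nullable alternative, skip

L has no nullable alternative, so no FIRST/FOLLOW check is needed there.

So the grammar has 1 FIRST/FOLLOW conflict (marked CONFLICT above).

Answer: Yes. P → c P L with FOLLOW(P) on { 'c' }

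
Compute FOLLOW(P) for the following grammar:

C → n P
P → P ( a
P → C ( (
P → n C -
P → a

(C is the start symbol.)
{ $, '(', '-' }

To compute FOLLOW(P), find every occurrence of P on a right-hand side N → α P β: add FIRST(β) \ {ε}, and if β is empty or nullable also add FOLLOW(N). Iterate to a fixed point.

In C → n P: P is at the end, add FOLLOW(C)
In P → P ( a: P is followed by '(' a, add FIRST('(' a) \ {ε} = { '(' }

The FOLLOW sets referred to above (computed the same way, to a fixed point):
  FOLLOW(C) = { $, '(', '-' }

Taking the union: FOLLOW(P) = { $, '(', '-' }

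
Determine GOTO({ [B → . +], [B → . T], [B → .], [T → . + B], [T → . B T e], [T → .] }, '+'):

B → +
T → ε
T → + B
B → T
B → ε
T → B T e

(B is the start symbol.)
{ [B → + .], [B → . +], [B → . T], [B → .], [T → + . B], [T → . + B], [T → . B T e], [T → .] }

GOTO(I, '+') = CLOSURE({ [A → αX.β] : [A → α.Xβ] ∈ I, X = '+' })

Items with dot before '+', with the dot advanced:
  [B → . +] → [B → + .]
  [T → . + B] → [T → + . B]
Closure of the advanced items:
  [T → + . B] has the dot before B: add [B → . +], [B → . T], [B → .]
  [B → . T] has the dot before T: add [T → .], [T → . + B], [T → . B T e]

GOTO = { [B → + .], [B → . +], [B → . T], [B → .], [T → + . B], [T → . + B], [T → . B T e], [T → .] }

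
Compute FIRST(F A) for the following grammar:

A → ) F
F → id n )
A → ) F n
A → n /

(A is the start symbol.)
FIRST sets of the non-terminals involved (from the grammar, by fixed-point iteration):
  FIRST(F) = { 'id' }

To compute FIRST(F A), process the symbols left to right:
Symbol F is a non-terminal. Add FIRST(F) \ {ε} = { 'id' }
F is not nullable (ε ∉ FIRST(F)), so stop here.
FIRST(F A) = { 'id' }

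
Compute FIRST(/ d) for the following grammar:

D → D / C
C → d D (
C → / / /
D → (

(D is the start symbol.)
To compute FIRST(/ d), process the symbols left to right:
Symbol / is a terminal. Add '/' and stop.
FIRST(/ d) = { '/' }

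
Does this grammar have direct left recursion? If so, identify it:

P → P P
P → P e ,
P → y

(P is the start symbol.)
Yes, P is left-recursive

Direct left recursion occurs when N → N α for some non-terminal N (the right-hand side begins with the left-hand side itself).

P → P P: LEFT RECURSIVE (starts with P)
P → P e ,: LEFT RECURSIVE (starts with P)
P → y: starts with y

The grammar has direct left recursion on: P.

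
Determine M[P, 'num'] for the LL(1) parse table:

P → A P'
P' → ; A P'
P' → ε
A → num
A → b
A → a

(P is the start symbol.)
To find M[P, 'num'], we find productions for P where 'num' is in the predict set (PREDICT(N → α) = (FIRST(α) \ {ε}) ∪ (FOLLOW(N) if α ⇒* ε)).

Relevant sets:
  FIRST(A) = { 'a', 'b', 'num' }

P → A P': PREDICT = { 'a', 'b', 'num' }
  'num' is in predict set, so this production goes in M[P, 'num']

M[P, 'num'] = P → A P'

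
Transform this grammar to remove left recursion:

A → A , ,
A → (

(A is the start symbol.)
A is directly left-recursive. The standard transformation for
  A → A α₁ | ... | A α_m | β₁ | ... | β_n
is
  A  → β₁ A' | ... | β_n A'
  A' → α₁ A' | ... | α_m A' | ε

A → ( becomes A → ( A'
A → A , , becomes A' → , , A'
Add A' → ε

Resulting grammar:
A → ( A'
A' → , , A'
A' → ε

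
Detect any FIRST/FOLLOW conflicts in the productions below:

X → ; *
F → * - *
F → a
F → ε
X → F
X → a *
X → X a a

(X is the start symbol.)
Yes. X → a '*' with FOLLOW(X) on { 'a' }; X → X a a with FOLLOW(X) on { 'a' }; F → a with FOLLOW(F) on { 'a' }

A FIRST/FOLLOW conflict occurs when a non-terminal N has a nullable alternative N → β (β ⇒* ε) and another alternative N → α with FIRST(α) ∩ FOLLOW(N) ≠ ∅: on such a lookahead the parser cannot decide between expanding α and letting N vanish via β.

Nullable non-terminals: F, X.
FIRST sets used below: FIRST(F) = { '*', 'a', ε }, FIRST(X) = { '*', ';', 'a', ε }

F: nullable alternative(s) F → ε; FOLLOW(F) = { $, 'a' }
  F → * - *: FIRST \ {ε} = { '*' } — disjoint from FOLLOW(F)
  F → a: FIRST \ {ε} = { 'a' } — overlaps FOLLOW(F) on { 'a' }: CONFLICT
  F → ε: FIRST \ {ε} = { } — this is the only nullable alternative, skip

X: nullable alternative(s) X → F; FOLLOW(X) = { $, 'a' }
  X → ; *: FIRST \ {ε} = { ';' } — disjoint from FOLLOW(X)
  X → F: FIRST \ {ε} = { '*', 'a' } — this is the only nullable alternative, skip
  X → a *: FIRST \ {ε} = { 'a' } — overlaps FOLLOW(X) on { 'a' }: CONFLICT
  X → X a a: FIRST \ {ε} = { '*', ';', 'a' } — overlaps FOLLOW(X) on { 'a' }: CONFLICT

So the grammar has 3 FIRST/FOLLOW conflicts (marked CONFLICT above).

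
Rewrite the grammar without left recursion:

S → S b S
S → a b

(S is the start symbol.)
S → a b S'
S' → b S S'
S' → ε

S is directly left-recursive. The standard transformation for
  A → A α₁ | ... | A α_m | β₁ | ... | β_n
is
  A  → β₁ A' | ... | β_n A'
  A' → α₁ A' | ... | α_m A' | ε

S → a b becomes S → a b S'
S → S b S becomes S' → b S S'
Add S' → ε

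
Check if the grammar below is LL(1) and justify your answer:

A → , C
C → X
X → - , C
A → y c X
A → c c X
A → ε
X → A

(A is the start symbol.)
Yes, the grammar is LL(1).

A grammar is LL(1) if for each non-terminal N with multiple productions, the predict sets of those productions are pairwise disjoint, where PREDICT(N → α) = (FIRST(α) \ {ε}) ∪ (FOLLOW(N) if α ⇒* ε).

Relevant sets:
  FIRST(A) = { ',', 'c', 'y', ε }
  FOLLOW(A) = { $ }
  FOLLOW(X) = { $ }

For A:
  PREDICT(A → ',' C) = { ',' }
  PREDICT(A → y c X) = { 'y' }
  PREDICT(A → c c X) = { 'c' }
  PREDICT(A → ε) = { $ }
For X:
  PREDICT(X → '-' ',' C) = { '-' }
  PREDICT(X → A) = { $, ',', 'c', 'y' }
C has a single production, so nothing to check there.

All predict sets are disjoint. The grammar IS LL(1).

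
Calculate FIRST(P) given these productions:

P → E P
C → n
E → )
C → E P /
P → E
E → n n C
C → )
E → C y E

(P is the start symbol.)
FIRST sets of the other non-terminals involved (by the same procedure, iterated to a fixed point):
  FIRST(E) = { ')', 'n' }

From P → E P:
  - E is a non-terminal: add FIRST(E) \ {ε} = { ')', 'n' }
    E is not nullable, so stop
From P → E:
  - E is a non-terminal: add FIRST(E) \ {ε} = { ')', 'n' }
    E is not nullable, so stop

Collecting: FIRST(P) = { ')', 'n' }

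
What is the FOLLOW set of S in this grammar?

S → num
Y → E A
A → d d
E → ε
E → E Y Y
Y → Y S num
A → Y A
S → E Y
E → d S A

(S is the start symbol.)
{ $, 'd', 'num' }

To compute FOLLOW(S), find every occurrence of S on a right-hand side N → α S β: add FIRST(β) \ {ε}, and if β is empty or nullable also add FOLLOW(N). Iterate to a fixed point.

S is the start symbol, so $ ∈ FOLLOW(S).
In Y → Y S num: S is followed by num, add FIRST(num) \ {ε} = { 'num' }
In E → d S A: S is followed by A, add FIRST(A) \ {ε} = { 'd' }

Taking the union: FOLLOW(S) = { $, 'd', 'num' }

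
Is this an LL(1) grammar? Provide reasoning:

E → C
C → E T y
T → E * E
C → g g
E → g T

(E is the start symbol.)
A grammar is LL(1) if for each non-terminal N with multiple productions, the predict sets of those productions are pairwise disjoint, where PREDICT(N → α) = (FIRST(α) \ {ε}) ∪ (FOLLOW(N) if α ⇒* ε).

Relevant sets:
  FIRST(C) = { 'g' }
  FIRST(E) = { 'g' }

For E:
  PREDICT(E → C) = { 'g' }
  PREDICT(E → g T) = { 'g' }
For C:
  PREDICT(C → E T y) = { 'g' }
  PREDICT(C → g g) = { 'g' }
T has a single production, so nothing to check there.

Conflict found: Predict set conflict for E: { 'g' }
The grammar is NOT LL(1).

Answer: No. Predict set conflict for E: { 'g' }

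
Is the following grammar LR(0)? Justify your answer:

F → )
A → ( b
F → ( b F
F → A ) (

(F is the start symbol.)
Augment with F' → F and build the canonical LR(0) collection (I0 = CLOSURE({[F' → . F]}), then GOTO on every symbol after a dot until no new states appear). It has 9 states:
  I0: { [A → . ( b], [F → . ( b F], [F → . )], [F → . A ) (], [F' → . F] }  — shift
  I1: { [A → ( . b], [F → ( . b F] }  — shift
  I2: { [F → ) .] }  — reduce
  I3: { [F → A . ) (] }  — shift
  I4: { [F' → F .] }  — accept
  I5: { [F → A ) . (] }  — shift
  I6: { [F → A ) ( .] }  — reduce
  I7: { [A → ( b .], [A → . ( b], [F → ( b . F], [F → . ( b F], [F → . )], [F → . A ) (] }  — shift, reduce
  I8: { [F → ( b F .] }  — reduce

Conflict in state I7:
  Shift-reduce conflict between [A → ( b .] and [A → . ( b]
So the grammar is NOT LR(0).

Answer: No. Shift-reduce conflict between [A → ( b .] and [A → . ( b]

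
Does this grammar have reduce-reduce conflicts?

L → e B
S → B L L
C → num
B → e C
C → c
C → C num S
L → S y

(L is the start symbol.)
A reduce-reduce conflict occurs when an LR(0) state has two complete items [A → α .] and [B → β .] — both call for a reduction, and with no lookahead the parser cannot choose between them.

Augment with L' → L and build the canonical LR(0) collection (I0 = CLOSURE({[L' → . L]}), then GOTO on every symbol after a dot until no new states appear). It has 15 states:
  I0: { [B → . e C], [L → . S y], [L → . e B], [L' → . L], [S → . B L L] }  — shift
  I1: { [B → . e C], [L → . S y], [L → . e B], [S → . B L L], [S → B . L L] }  — shift
  I2: { [L' → L .] }  — accept
  I3: { [L → S . y] }  — shift
  I4: { [B → . e C], [B → e . C], [C → . C num S], [C → . c], [C → . num], [L → e . B] }  — shift
  I5: { [L → e B .] }  — reduce
  I6: { [B → e C .], [C → C . num S] }  — shift, reduce
  I7: { [C → c .] }  — reduce
  I8: { [B → e . C], [C → . C num S], [C → . c], [C → . num] }  — shift
  I9: { [C → num .] }  — reduce
  I10: { [B → . e C], [C → C num . S], [S → . B L L] }  — shift
  I11: { [C → C num S .] }  — reduce
  I12: { [L → S y .] }  — reduce
  I13: { [B → . e C], [L → . S y], [L → . e B], [S → . B L L], [S → B L . L] }  — shift
  I14: { [S → B L L .] }  — reduce

No state contains more than one complete item.

Answer: No reduce-reduce conflicts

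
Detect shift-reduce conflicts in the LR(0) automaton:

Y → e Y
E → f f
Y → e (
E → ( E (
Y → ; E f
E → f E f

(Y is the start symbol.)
Yes — I10: [E → f f .] vs [E → . ( E (]

A shift-reduce conflict occurs when an LR(0) state has both:
  - a complete (reduce) item [A → α .] (dot at the end), and
  - a shift item [B → β . c γ] (dot before a terminal).

Augment with Y' → Y and build the canonical LR(0) collection (I0 = CLOSURE({[Y' → . Y]}), then GOTO on every symbol after a dot until no new states appear). It has 15 states:
  I0: { [Y → . ; E f], [Y → . e (], [Y → . e Y], [Y' → . Y] }  — shift
  I1: { [E → . ( E (], [E → . f E f], [E → . f f], [Y → ; . E f] }  — shift
  I2: { [Y' → Y .] }  — accept
  I3: { [Y → . ; E f], [Y → . e (], [Y → . e Y], [Y → e . (], [Y → e . Y] }  — shift
  I4: { [Y → e ( .] }  — reduce
  I5: { [Y → e Y .] }  — reduce
  I6: { [E → ( . E (], [E → . ( E (], [E → . f E f], [E → . f f] }  — shift
  I7: { [Y → ; E . f] }  — shift
  I8: { [E → . ( E (], [E → . f E f], [E → . f f], [E → f . E f], [E → f . f] }  — shift
  I9: { [E → f E . f] }  — shift
  I10: { [E → . ( E (], [E → . f E f], [E → . f f], [E → f . E f], [E → f . f], [E → f f .] }  — shift, reduce
  I11: { [E → f E f .] }  — reduce
  I12: { [Y → ; E f .] }  — reduce
  I13: { [E → ( E . (] }  — shift
  I14: { [E → ( E ( .] }  — reduce

I10 contains reduce item [E → f f .] and shift items [E → . ( E (], [E → . f E f], [E → . f f], [E → f . f] — shift-reduce conflict.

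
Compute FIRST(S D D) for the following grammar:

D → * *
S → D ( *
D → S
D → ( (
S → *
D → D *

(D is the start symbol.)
{ '(', '*' }

FIRST sets of the non-terminals involved (from the grammar, by fixed-point iteration):
  FIRST(S) = { '(', '*' }

To compute FIRST(S D D), process the symbols left to right:
Symbol S is a non-terminal. Add FIRST(S) \ {ε} = { '(', '*' }
S is not nullable (ε ∉ FIRST(S)), so stop here.
FIRST(S D D) = { '(', '*' }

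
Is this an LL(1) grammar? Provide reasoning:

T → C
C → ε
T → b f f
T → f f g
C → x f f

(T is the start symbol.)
Yes, the grammar is LL(1).

A grammar is LL(1) if for each non-terminal N with multiple productions, the predict sets of those productions are pairwise disjoint, where PREDICT(N → α) = (FIRST(α) \ {ε}) ∪ (FOLLOW(N) if α ⇒* ε).

Relevant sets:
  FIRST(C) = { 'x', ε }
  FOLLOW(T) = { $ }
  FOLLOW(C) = { $ }

For T:
  PREDICT(T → C) = { $, 'x' }
  PREDICT(T → b f f) = { 'b' }
  PREDICT(T → f f g) = { 'f' }
For C:
  PREDICT(C → ε) = { $ }
  PREDICT(C → x f f) = { 'x' }

All predict sets are disjoint. The grammar IS LL(1).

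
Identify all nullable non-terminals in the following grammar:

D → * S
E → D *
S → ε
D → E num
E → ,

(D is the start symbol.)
{ 'S' }

A non-terminal is nullable if it can derive ε (the empty string): either it has an ε-production, or it has a production whose right-hand side consists entirely of nullable non-terminals.

ε-productions: S → ε
So S is immediately nullable.
No further non-terminal can be added: every production for the remaining non-terminals contains a terminal or a non-nullable non-terminal.
Nullable = { 'S' }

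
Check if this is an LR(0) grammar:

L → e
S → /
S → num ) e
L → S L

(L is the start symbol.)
Yes, the grammar is LR(0)

A grammar is LR(0) if no state in the canonical LR(0) collection has:
  - both a shift item (dot before a terminal) and a complete item (shift-reduce conflict), or
  - two or more complete items (reduce-reduce conflict; the accept item [L' → L .] counts as a complete item here).

Augment with L' → L and build the canonical LR(0) collection (I0 = CLOSURE({[L' → . L]}), then GOTO on every symbol after a dot until no new states appear). It has 9 states:
  I0: { [L → . S L], [L → . e], [L' → . L], [S → . /], [S → . num ) e] }  — shift
  I1: { [S → / .] }  — reduce
  I2: { [L' → L .] }  — accept
  I3: { [L → . S L], [L → . e], [L → S . L], [S → . /], [S → . num ) e] }  — shift
  I4: { [L → e .] }  — reduce
  I5: { [S → num . ) e] }  — shift
  I6: { [S → num ) . e] }  — shift
  I7: { [S → num ) e .] }  — reduce
  I8: { [L → S L .] }  — reduce

Every state is either a pure shift/goto state or contains exactly one complete item and nothing to shift — no conflicts. The grammar is LR(0).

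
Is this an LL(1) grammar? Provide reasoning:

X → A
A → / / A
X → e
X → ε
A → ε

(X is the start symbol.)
A grammar is LL(1) if for each non-terminal N with multiple productions, the predict sets of those productions are pairwise disjoint, where PREDICT(N → α) = (FIRST(α) \ {ε}) ∪ (FOLLOW(N) if α ⇒* ε).

Relevant sets:
  FIRST(A) = { '/', ε }
  FOLLOW(X) = { $ }
  FOLLOW(A) = { $ }

For X:
  PREDICT(X → A) = { $, '/' }
  PREDICT(X → e) = { 'e' }
  PREDICT(X → ε) = { $ }
For A:
  PREDICT(A → '/' '/' A) = { '/' }
  PREDICT(A → ε) = { $ }

Conflict found: Predict set conflict for X: { $ }
The grammar is NOT LL(1).

Answer: No. Predict set conflict for X: { $ }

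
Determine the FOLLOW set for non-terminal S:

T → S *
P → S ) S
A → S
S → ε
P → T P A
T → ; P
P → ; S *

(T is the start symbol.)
To compute FOLLOW(S), find every occurrence of S on a right-hand side N → α S β: add FIRST(β) \ {ε}, and if β is empty or nullable also add FOLLOW(N). Iterate to a fixed point.

In T → S *: S is followed by '*', add FIRST('*') \ {ε} = { '*' }
In P → S ) S: S is followed by ')' S, add FIRST(')' S) \ {ε} = { ')' }
In P → S ) S: S is at the end, add FOLLOW(P)
In A → S: S is at the end, add FOLLOW(A)
In P → ; S *: S is followed by '*', add FIRST('*') \ {ε} = { '*' }

The FOLLOW sets referred to above (computed the same way, to a fixed point):
  FOLLOW(P) = { $, ')', '*', ';' }
  FOLLOW(A) = { $, ')', '*', ';' }

Taking the union: FOLLOW(S) = { $, ')', '*', ';' }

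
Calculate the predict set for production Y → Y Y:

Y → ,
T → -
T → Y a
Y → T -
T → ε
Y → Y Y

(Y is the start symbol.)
PREDICT(Y → Y Y) = (FIRST(RHS) \ {ε}) ∪ (FOLLOW(Y) if ε ∈ FIRST(RHS), i.e. RHS ⇒* ε)
FIRST(Y) = { ',', '-' }
FIRST(Y Y) = { ',', '-' }
ε ∉ FIRST(Y Y), so FOLLOW(Y) is not added.
PREDICT(Y → Y Y) = { ',', '-' }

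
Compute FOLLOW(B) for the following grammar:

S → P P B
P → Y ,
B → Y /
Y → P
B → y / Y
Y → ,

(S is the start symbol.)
To compute FOLLOW(B), find every occurrence of B on a right-hand side N → α B β: add FIRST(β) \ {ε}, and if β is empty or nullable also add FOLLOW(N). Iterate to a fixed point.

In S → P P B: B is at the end, add FOLLOW(S)

The FOLLOW sets referred to above (computed the same way, to a fixed point):
  FOLLOW(S) = { $ }

Taking the union: FOLLOW(B) = { $ }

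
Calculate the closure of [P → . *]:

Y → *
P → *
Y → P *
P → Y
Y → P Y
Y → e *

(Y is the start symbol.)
{ [P → . *] }

Start with: [P → . *]
The dot precedes the terminal '*', so nothing is added.

CLOSURE = { [P → . *] }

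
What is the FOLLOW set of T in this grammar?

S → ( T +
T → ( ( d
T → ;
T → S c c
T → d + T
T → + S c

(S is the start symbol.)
To compute FOLLOW(T), find every occurrence of T on a right-hand side N → α T β: add FIRST(β) \ {ε}, and if β is empty or nullable also add FOLLOW(N). Iterate to a fixed point.

In S → ( T +: T is followed by '+', add FIRST('+') \ {ε} = { '+' }
In T → d + T: T is at the end; this adds FOLLOW(T) to itself — nothing new

Taking the union: FOLLOW(T) = { '+' }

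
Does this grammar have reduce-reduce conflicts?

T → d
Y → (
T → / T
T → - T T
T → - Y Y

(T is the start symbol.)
No reduce-reduce conflicts

A reduce-reduce conflict occurs when an LR(0) state has two complete items [A → α .] and [B → β .] — both call for a reduction, and with no lookahead the parser cannot choose between them.

Augment with T' → T and build the canonical LR(0) collection (I0 = CLOSURE({[T' → . T]}), then GOTO on every symbol after a dot until no new states appear). It has 11 states:
  I0: { [T → . - T T], [T → . - Y Y], [T → . / T], [T → . d], [T' → . T] }  — shift
  I1: { [T → - . T T], [T → - . Y Y], [T → . - T T], [T → . - Y Y], [T → . / T], [T → . d], [Y → . (] }  — shift
  I2: { [T → . - T T], [T → . - Y Y], [T → . / T], [T → . d], [T → / . T] }  — shift
  I3: { [T' → T .] }  — accept
  I4: { [T → d .] }  — reduce
  I5: { [T → / T .] }  — reduce
  I6: { [Y → ( .] }  — reduce
  I7: { [T → - T . T], [T → . - T T], [T → . - Y Y], [T → . / T], [T → . d] }  — shift
  I8: { [T → - Y . Y], [Y → . (] }  — shift
  I9: { [T → - Y Y .] }  — reduce
  I10: { [T → - T T .] }  — reduce

No state contains more than one complete item.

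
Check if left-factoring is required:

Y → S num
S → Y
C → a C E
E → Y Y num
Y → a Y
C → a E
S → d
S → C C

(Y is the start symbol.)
Yes, C has productions with common prefix 'a'

Left-factoring is needed when two productions for the same non-terminal
share a common prefix on the right-hand side.

Productions for Y:
  Y → S num
  Y → a Y
Productions for S:
  S → Y
  S → d
  S → C C
Productions for C:
  C → a C E
  C → a E

Found common prefix 'a' in productions for C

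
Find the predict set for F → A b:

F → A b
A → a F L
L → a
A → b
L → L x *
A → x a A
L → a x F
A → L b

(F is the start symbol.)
{ 'a', 'b', 'x' }

PREDICT(F → A b) = (FIRST(RHS) \ {ε}) ∪ (FOLLOW(F) if ε ∈ FIRST(RHS), i.e. RHS ⇒* ε)
FIRST(A) = { 'a', 'b', 'x' }
FIRST(A b) = { 'a', 'b', 'x' }
ε ∉ FIRST(A b), so FOLLOW(F) is not added.
PREDICT(F → A b) = { 'a', 'b', 'x' }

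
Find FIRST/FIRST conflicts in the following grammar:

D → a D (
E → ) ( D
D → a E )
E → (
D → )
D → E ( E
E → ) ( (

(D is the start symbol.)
Yes. D → a D '(' / D → a E ')' on { 'a' }; D → ')' / D → E '(' E on { ')' }; E → ')' '(' D / E → ')' '(' '(' on { ')' }

A FIRST/FIRST conflict occurs when two productions N → α and N → β for the same non-terminal have FIRST(α) ∩ FIRST(β) ≠ ∅ (with ε ∈ FIRST of a nullable right-hand side, so two nullable alternatives also conflict).

FIRST sets of the non-terminals at (or reachable through a nullable prefix from) the front of some alternative:
  FIRST(E) = { '(', ')' }

Productions for D:
  D → a D (: FIRST = { 'a' }
  D → a E ): FIRST = { 'a' }
  D → ): FIRST = { ')' }
  D → E ( E: FIRST = { '(', ')' }
Productions for E:
  E → ) ( D: FIRST = { ')' }
  E → (: FIRST = { '(' }
  E → ) ( (: FIRST = { ')' }

Conflict for D: D → a D ( and D → a E )
  Overlap: { 'a' }
Conflict for D: D → ) and D → E ( E
  Overlap: { ')' }
Conflict for E: E → ) ( D and E → ) ( (
  Overlap: { ')' }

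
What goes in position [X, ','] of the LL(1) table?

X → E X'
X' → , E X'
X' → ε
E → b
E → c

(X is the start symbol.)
Empty (error entry)

To find M[X, ','], we find productions for X where ',' is in the predict set (PREDICT(N → α) = (FIRST(α) \ {ε}) ∪ (FOLLOW(N) if α ⇒* ε)).

Relevant sets:
  FIRST(E) = { 'b', 'c' }

X → E X': PREDICT = { 'b', 'c' }

M[X, ','] is empty (no production applies)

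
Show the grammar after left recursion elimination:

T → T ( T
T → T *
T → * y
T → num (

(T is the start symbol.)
T → * y T'
T → num ( T'
T' → ( T T'
T' → * T'
T' → ε

T is directly left-recursive. The standard transformation for
  A → A α₁ | ... | A α_m | β₁ | ... | β_n
is
  A  → β₁ A' | ... | β_n A'
  A' → α₁ A' | ... | α_m A' | ε

T → * y becomes T → * y T'
T → num ( becomes T → num ( T'
T → T ( T becomes T' → ( T T'
T → T * becomes T' → * T'
Add T' → ε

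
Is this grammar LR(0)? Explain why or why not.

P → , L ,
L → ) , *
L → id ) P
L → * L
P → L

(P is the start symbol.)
Augment with P' → P and build the canonical LR(0) collection (I0 = CLOSURE({[P' → . P]}), then GOTO on every symbol after a dot until no new states appear). It has 14 states:
  I0: { [L → . ) , *], [L → . * L], [L → . id ) P], [P → . , L ,], [P → . L], [P' → . P] }  — shift
  I1: { [L → ) . , *] }  — shift
  I2: { [L → * . L], [L → . ) , *], [L → . * L], [L → . id ) P] }  — shift
  I3: { [L → . ) , *], [L → . * L], [L → . id ) P], [P → , . L ,] }  — shift
  I4: { [P → L .] }  — reduce
  I5: { [P' → P .] }  — accept
  I6: { [L → id . ) P] }  — shift
  I7: { [L → . ) , *], [L → . * L], [L → . id ) P], [L → id ) . P], [P → . , L ,], [P → . L] }  — shift
  I8: { [L → id ) P .] }  — reduce
  I9: { [P → , L . ,] }  — shift
  I10: { [P → , L , .] }  — reduce
  I11: { [L → * L .] }  — reduce
  I12: { [L → ) , . *] }  — shift
  I13: { [L → ) , * .] }  — reduce

Every state is either a pure shift/goto state or contains exactly one complete item and nothing to shift — no conflicts. The grammar is LR(0).

Answer: Yes, the grammar is LR(0)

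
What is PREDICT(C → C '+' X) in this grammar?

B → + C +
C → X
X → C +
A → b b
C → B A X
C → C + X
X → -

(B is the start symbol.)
{ '+', '-' }

PREDICT(C → C '+' X) = (FIRST(RHS) \ {ε}) ∪ (FOLLOW(C) if ε ∈ FIRST(RHS), i.e. RHS ⇒* ε)
FIRST(C) = { '+', '-' }
FIRST(C '+' X) = { '+', '-' }
ε ∉ FIRST(C '+' X), so FOLLOW(C) is not added.
PREDICT(C → C '+' X) = { '+', '-' }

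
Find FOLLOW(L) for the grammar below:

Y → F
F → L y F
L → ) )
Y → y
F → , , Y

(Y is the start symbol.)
{ 'y' }

To compute FOLLOW(L), find every occurrence of L on a right-hand side N → α L β: add FIRST(β) \ {ε}, and if β is empty or nullable also add FOLLOW(N). Iterate to a fixed point.

In F → L y F: L is followed by y F, add FIRST(y F) \ {ε} = { 'y' }

Taking the union: FOLLOW(L) = { 'y' }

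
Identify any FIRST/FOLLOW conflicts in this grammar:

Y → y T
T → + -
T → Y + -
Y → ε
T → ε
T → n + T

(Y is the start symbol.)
Nullable non-terminals: T, Y.
FIRST sets used below: FIRST(Y) = { 'y', ε }

T: nullable alternative(s) T → ε; FOLLOW(T) = { $, '+' }
  T → + -: FIRST \ {ε} = { '+' } — overlaps FOLLOW(T) on { '+' }: CONFLICT
  T → Y + -: FIRST \ {ε} = { '+', 'y' } — overlaps FOLLOW(T) on { '+' }: CONFLICT
  T → ε: FIRST \ {ε} = { } — this is the only nullable alternative, skip
  T → n + T: FIRST \ {ε} = { 'n' } — disjoint from FOLLOW(T)

Y: nullable alternative(s) Y → ε; FOLLOW(Y) = { $, '+' }
  Y → y T: FIRST \ {ε} = { 'y' } — disjoint from FOLLOW(Y)
  Y → ε: FIRST \ {ε} = { } — this is the only nullable alternative, skip

So the grammar has 2 FIRST/FOLLOW conflicts (marked CONFLICT above).

Answer: Yes. T → '+' '-' with FOLLOW(T) on { '+' }; T → Y '+' '-' with FOLLOW(T) on { '+' }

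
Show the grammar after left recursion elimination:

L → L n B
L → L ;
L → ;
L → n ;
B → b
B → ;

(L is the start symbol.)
L is directly left-recursive. The standard transformation for
  A → A α₁ | ... | A α_m | β₁ | ... | β_n
is
  A  → β₁ A' | ... | β_n A'
  A' → α₁ A' | ... | α_m A' | ε

L → ; becomes L → ; L'
L → n ; becomes L → n ; L'
L → L n B becomes L' → n B L'
L → L ; becomes L' → ; L'
Add L' → ε

Productions for other non-terminals are unchanged:
  B → b
  B → ;

Resulting grammar:
L → ; L'
L → n ; L'
L' → n B L'
L' → ; L'
L' → ε
B → b
B → ;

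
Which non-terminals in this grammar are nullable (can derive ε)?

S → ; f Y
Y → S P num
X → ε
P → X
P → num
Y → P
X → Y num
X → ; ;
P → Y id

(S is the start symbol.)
ε-productions: X → ε
So X is immediately nullable.
P → X: every symbol on the right is nullable, so P is nullable too.
Y → P: every symbol on the right is nullable, so Y is nullable too.
No further non-terminal can be added: every production for the remaining non-terminals contains a terminal or a non-nullable non-terminal.
Nullable = { 'P', 'X', 'Y' }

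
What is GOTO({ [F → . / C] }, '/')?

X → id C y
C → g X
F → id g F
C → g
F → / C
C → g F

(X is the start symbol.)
GOTO(I, '/') = CLOSURE({ [A → αX.β] : [A → α.Xβ] ∈ I, X = '/' })

Items with dot before '/', with the dot advanced:
  [F → . / C] → [F → / . C]
Closure of the advanced items:
  [F → / . C] has the dot before C: add [C → . g X], [C → . g], [C → . g F]

GOTO = { [C → . g F], [C → . g X], [C → . g], [F → / . C] }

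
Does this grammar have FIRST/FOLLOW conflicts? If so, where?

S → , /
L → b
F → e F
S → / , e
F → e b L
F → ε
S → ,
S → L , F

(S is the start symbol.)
Nullable non-terminals: F.

F: nullable alternative(s) F → ε; FOLLOW(F) = { $ }
  F → e F: FIRST \ {ε} = { 'e' } — disjoint from FOLLOW(F)
  F → e b L: FIRST \ {ε} = { 'e' } — disjoint from FOLLOW(F)
  F → ε: FIRST \ {ε} = { } — this is the only nullable alternative, skip

L, S have no nullable alternative, so no FIRST/FOLLOW check is needed there.

No FIRST/FOLLOW conflicts found.

Answer: No FIRST/FOLLOW conflicts.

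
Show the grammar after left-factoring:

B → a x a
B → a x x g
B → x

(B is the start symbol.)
Left-factoring transforms A → αβ₁ | αβ₂ into A → αA' and A' → β₁ | β₂
(α is the longest common prefix among the alternatives). Repeat until
no nonterminal has two alternatives with a common prefix.

Round 1: B has alternatives sharing prefix 'a x'. Introduce B': B → a x B'
  Add: B' → a
  Add: B' → x g

No remaining common prefixes — done.

Resulting grammar:
B → a x B'
B' → a
B' → x g
B → x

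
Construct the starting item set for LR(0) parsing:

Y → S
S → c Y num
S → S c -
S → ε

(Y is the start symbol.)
{ [S → . S c -], [S → . c Y num], [S → .], [Y → . S], [Y' → . Y] }

First, augment the grammar with Y' → Y
I₀ = CLOSURE({ [Y' → . Y] }):
  [Y' → . Y] has the dot before Y: add [Y → . S]
  [Y → . S] has the dot before S: add [S → . c Y num], [S → . S c -], [S → .]
No further items can be added.

I₀ = { [S → . S c -], [S → . c Y num], [S → .], [Y → . S], [Y' → . Y] }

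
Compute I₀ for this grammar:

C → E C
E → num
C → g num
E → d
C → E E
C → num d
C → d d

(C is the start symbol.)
{ [C → . E C], [C → . E E], [C → . d d], [C → . g num], [C → . num d], [C' → . C], [E → . d], [E → . num] }

First, augment the grammar with C' → C
I₀ = CLOSURE({ [C' → . C] }):
  [C' → . C] has the dot before C: add [C → . E C], [C → . g num], [C → . E E], [C → . num d], [C → . d d]
  [C → . E C] has the dot before E: add [E → . num], [E → . d]
No further items can be added.

I₀ = { [C → . E C], [C → . E E], [C → . d d], [C → . g num], [C → . num d], [C' → . C], [E → . d], [E → . num] }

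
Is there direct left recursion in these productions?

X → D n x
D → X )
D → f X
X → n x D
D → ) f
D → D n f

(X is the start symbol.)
Yes, D is left-recursive

X → D n x: starts with D
D → X ): starts with X
D → f X: starts with f
X → n x D: starts with n
D → ) f: starts with ')'
D → D n f: LEFT RECURSIVE (starts with D)

The grammar has direct left recursion on: D.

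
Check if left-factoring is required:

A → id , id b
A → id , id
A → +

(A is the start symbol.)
Yes, A has productions with common prefix 'id , id'

Left-factoring is needed when two productions for the same non-terminal
share a common prefix on the right-hand side.

Productions for A:
  A → id , id b
  A → id , id
  A → +

Found common prefix 'id , id' in productions for A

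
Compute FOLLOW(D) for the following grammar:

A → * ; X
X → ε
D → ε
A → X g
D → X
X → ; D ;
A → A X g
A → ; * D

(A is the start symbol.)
To compute FOLLOW(D), find every occurrence of D on a right-hand side N → α D β: add FIRST(β) \ {ε}, and if β is empty or nullable also add FOLLOW(N). Iterate to a fixed point.

In X → ; D ;: D is followed by ';', add FIRST(';') \ {ε} = { ';' }
In A → ; * D: D is at the end, add FOLLOW(A)

The FOLLOW sets referred to above (computed the same way, to a fixed point):
  FOLLOW(A) = { $, ';', 'g' }

Taking the union: FOLLOW(D) = { $, ';', 'g' }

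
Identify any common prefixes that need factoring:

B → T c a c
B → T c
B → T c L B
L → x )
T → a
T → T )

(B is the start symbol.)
Left-factoring is needed when two productions for the same non-terminal
share a common prefix on the right-hand side.

Productions for B:
  B → T c a c
  B → T c
  B → T c L B
Productions for T:
  T → a
  T → T )

Found common prefix 'T c' in productions for B

Answer: Yes, B has productions with common prefix 'T c'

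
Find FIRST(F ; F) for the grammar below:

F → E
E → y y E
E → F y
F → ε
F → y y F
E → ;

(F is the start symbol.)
FIRST sets of the non-terminals involved (from the grammar, by fixed-point iteration):
  FIRST(F) = { ';', 'y', ε }

To compute FIRST(F ; F), process the symbols left to right:
Symbol F is a non-terminal. Add FIRST(F) \ {ε} = { ';', 'y' }
F is nullable (ε ∈ FIRST(F)), continue to the next symbol.
Symbol ; is a terminal. Add ';' and stop.
FIRST(F ; F) = { ';', 'y' }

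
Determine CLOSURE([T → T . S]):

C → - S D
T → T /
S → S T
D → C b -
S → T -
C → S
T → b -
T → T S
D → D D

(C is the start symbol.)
{ [S → . S T], [S → . T -], [T → . T /], [T → . T S], [T → . b -], [T → T . S] }

Start with: [T → T . S]
  [T → T . S] has the dot before S: add [S → . S T], [S → . T -]
  [S → . T -] has the dot before T: add [T → . T /], [T → . b -], [T → . T S]
No further items can be added.

CLOSURE = { [S → . S T], [S → . T -], [T → . T /], [T → . T S], [T → . b -], [T → T . S] }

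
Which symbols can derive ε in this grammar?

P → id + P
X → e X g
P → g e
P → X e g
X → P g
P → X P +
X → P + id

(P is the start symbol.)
A non-terminal is nullable if it can derive ε (the empty string): either it has an ε-production, or it has a production whose right-hand side consists entirely of nullable non-terminals.

There are no ε-productions, so no non-terminal can derive ε.
No non-terminals are nullable.

Answer: None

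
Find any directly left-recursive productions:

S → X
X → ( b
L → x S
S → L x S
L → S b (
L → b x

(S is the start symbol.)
No direct left recursion

Direct left recursion occurs when N → N α for some non-terminal N (the right-hand side begins with the left-hand side itself).

S → X: starts with X
X → ( b: starts with '('
L → x S: starts with x
S → L x S: starts with L
L → S b (: starts with S
L → b x: starts with b

No direct left recursion found.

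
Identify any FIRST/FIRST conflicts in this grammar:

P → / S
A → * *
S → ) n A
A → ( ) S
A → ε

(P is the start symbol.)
No FIRST/FIRST conflicts.

A FIRST/FIRST conflict occurs when two productions N → α and N → β for the same non-terminal have FIRST(α) ∩ FIRST(β) ≠ ∅ (with ε ∈ FIRST of a nullable right-hand side, so two nullable alternatives also conflict).

Productions for A:
  A → * *: FIRST = { '*' }
  A → ( ) S: FIRST = { '(' }
  A → ε: FIRST = { ε }
P, S have only one production, so no FIRST/FIRST conflict is possible there.

All alternatives of each non-terminal have pairwise disjoint FIRST sets.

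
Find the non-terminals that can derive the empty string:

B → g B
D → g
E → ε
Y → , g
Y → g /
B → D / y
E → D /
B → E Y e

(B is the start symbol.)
{ 'E' }

ε-productions: E → ε
So E is immediately nullable.
No further non-terminal can be added: every production for the remaining non-terminals contains a terminal or a non-nullable non-terminal.
Nullable = { 'E' }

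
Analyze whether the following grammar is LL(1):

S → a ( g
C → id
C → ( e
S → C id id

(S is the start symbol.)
A grammar is LL(1) if for each non-terminal N with multiple productions, the predict sets of those productions are pairwise disjoint, where PREDICT(N → α) = (FIRST(α) \ {ε}) ∪ (FOLLOW(N) if α ⇒* ε).

Relevant sets:
  FIRST(C) = { '(', 'id' }

For S:
  PREDICT(S → a '(' g) = { 'a' }
  PREDICT(S → C id id) = { '(', 'id' }
For C:
  PREDICT(C → id) = { 'id' }
  PREDICT(C → '(' e) = { '(' }

All predict sets are disjoint. The grammar IS LL(1).

Answer: Yes, the grammar is LL(1).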